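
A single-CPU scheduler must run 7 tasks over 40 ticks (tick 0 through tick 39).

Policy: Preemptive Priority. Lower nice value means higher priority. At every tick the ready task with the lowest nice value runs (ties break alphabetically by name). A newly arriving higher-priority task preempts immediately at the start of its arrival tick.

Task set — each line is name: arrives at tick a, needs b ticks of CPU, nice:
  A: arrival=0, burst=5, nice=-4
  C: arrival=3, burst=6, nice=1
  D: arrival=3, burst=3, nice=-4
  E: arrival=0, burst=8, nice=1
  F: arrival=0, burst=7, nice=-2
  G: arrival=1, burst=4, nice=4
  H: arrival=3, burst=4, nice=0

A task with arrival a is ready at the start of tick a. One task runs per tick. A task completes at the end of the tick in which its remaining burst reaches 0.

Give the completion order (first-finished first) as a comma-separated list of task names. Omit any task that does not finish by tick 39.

t=0: ready={A,E,F} → run A
t=1: ready={A,E,F,G} → run A
t=2: ready={A,E,F,G} → run A
t=3: ready={A,C,D,E,F,G,H} → run A
t=4: ready={A,C,D,E,F,G,H} → run A
t=5: ready={C,D,E,F,G,H} → run D
t=6: ready={C,D,E,F,G,H} → run D
t=7: ready={C,D,E,F,G,H} → run D
t=8: ready={C,E,F,G,H} → run F
t=9: ready={C,E,F,G,H} → run F
t=10: ready={C,E,F,G,H} → run F
t=11: ready={C,E,F,G,H} → run F
t=12: ready={C,E,F,G,H} → run F
t=13: ready={C,E,F,G,H} → run F
t=14: ready={C,E,F,G,H} → run F
t=15: ready={C,E,G,H} → run H
t=16: ready={C,E,G,H} → run H
t=17: ready={C,E,G,H} → run H
t=18: ready={C,E,G,H} → run H
t=19: ready={C,E,G} → run C
t=20: ready={C,E,G} → run C
t=21: ready={C,E,G} → run C
t=22: ready={C,E,G} → run C
t=23: ready={C,E,G} → run C
t=24: ready={C,E,G} → run C
t=25: ready={E,G} → run E
t=26: ready={E,G} → run E
t=27: ready={E,G} → run E
t=28: ready={E,G} → run E
t=29: ready={E,G} → run E
t=30: ready={E,G} → run E
t=31: ready={E,G} → run E
t=32: ready={E,G} → run E
t=33: ready={G} → run G
t=34: ready={G} → run G
t=35: ready={G} → run G
t=36: ready={G} → run G
t=37: (idle)
t=38: (idle)
t=39: (idle)

completion order = A, D, F, H, C, E, G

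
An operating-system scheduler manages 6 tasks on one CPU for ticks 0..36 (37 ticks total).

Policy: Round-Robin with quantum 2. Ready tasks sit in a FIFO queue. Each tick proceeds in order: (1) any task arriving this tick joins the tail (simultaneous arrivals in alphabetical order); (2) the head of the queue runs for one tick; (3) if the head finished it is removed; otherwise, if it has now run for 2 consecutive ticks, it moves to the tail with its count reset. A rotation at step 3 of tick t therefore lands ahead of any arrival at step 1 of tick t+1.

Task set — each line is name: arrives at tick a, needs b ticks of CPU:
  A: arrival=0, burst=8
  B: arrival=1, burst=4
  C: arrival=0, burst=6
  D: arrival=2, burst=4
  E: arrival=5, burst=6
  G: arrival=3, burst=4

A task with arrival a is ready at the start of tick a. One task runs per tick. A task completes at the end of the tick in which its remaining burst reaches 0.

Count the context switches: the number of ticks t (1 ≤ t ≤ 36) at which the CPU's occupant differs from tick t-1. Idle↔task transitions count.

context switches = 16

t=0: queue=[A,C] q_used=0 → run A
t=1: queue=[A,C,B] q_used=1 → run A
t=2: queue=[C,B,A,D] q_used=0 → run C
t=3: queue=[C,B,A,D,G] q_used=1 → run C
t=4: queue=[B,A,D,G,C] q_used=0 → run B
t=5: queue=[B,A,D,G,C,E] q_used=1 → run B
t=6: queue=[A,D,G,C,E,B] q_used=0 → run A
t=7: queue=[A,D,G,C,E,B] q_used=1 → run A
t=8: queue=[D,G,C,E,B,A] q_used=0 → run D
t=9: queue=[D,G,C,E,B,A] q_used=1 → run D
t=10: queue=[G,C,E,B,A,D] q_used=0 → run G
t=11: queue=[G,C,E,B,A,D] q_used=1 → run G
t=12: queue=[C,E,B,A,D,G] q_used=0 → run C
t=13: queue=[C,E,B,A,D,G] q_used=1 → run C
t=14: queue=[E,B,A,D,G,C] q_used=0 → run E
t=15: queue=[E,B,A,D,G,C] q_used=1 → run E
t=16: queue=[B,A,D,G,C,E] q_used=0 → run B
t=17: queue=[B,A,D,G,C,E] q_used=1 → run B
t=18: queue=[A,D,G,C,E] q_used=0 → run A
t=19: queue=[A,D,G,C,E] q_used=1 → run A
t=20: queue=[D,G,C,E,A] q_used=0 → run D
t=21: queue=[D,G,C,E,A] q_used=1 → run D
t=22: queue=[G,C,E,A] q_used=0 → run G
t=23: queue=[G,C,E,A] q_used=1 → run G
t=24: queue=[C,E,A] q_used=0 → run C
t=25: queue=[C,E,A] q_used=1 → run C
t=26: queue=[E,A] q_used=0 → run E
t=27: queue=[E,A] q_used=1 → run E
t=28: queue=[A,E] q_used=0 → run A
t=29: queue=[A,E] q_used=1 → run A
t=30: queue=[E] q_used=0 → run E
t=31: queue=[E] q_used=1 → run E
t=32: (idle)
t=33: (idle)
t=34: (idle)
t=35: (idle)
t=36: (idle)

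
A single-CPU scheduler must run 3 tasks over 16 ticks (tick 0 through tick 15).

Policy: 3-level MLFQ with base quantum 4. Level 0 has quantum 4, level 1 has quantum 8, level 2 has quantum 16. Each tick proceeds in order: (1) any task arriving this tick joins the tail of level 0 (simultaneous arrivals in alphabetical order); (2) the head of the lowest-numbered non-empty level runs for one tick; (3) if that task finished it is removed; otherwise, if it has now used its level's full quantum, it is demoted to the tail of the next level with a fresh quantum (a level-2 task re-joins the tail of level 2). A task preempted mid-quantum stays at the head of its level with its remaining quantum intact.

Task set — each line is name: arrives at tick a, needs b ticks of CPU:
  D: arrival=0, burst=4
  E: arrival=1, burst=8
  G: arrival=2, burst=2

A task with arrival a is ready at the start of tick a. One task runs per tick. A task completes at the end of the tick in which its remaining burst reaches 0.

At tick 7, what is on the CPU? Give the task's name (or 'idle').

t=0: L0/L1/L2 = D/-/- → run D
t=1: L0/L1/L2 = DE/-/- → run D
t=2: L0/L1/L2 = DEG/-/- → run D
t=3: L0/L1/L2 = DEG/-/- → run D
t=4: L0/L1/L2 = EG/-/- → run E
t=5: L0/L1/L2 = EG/-/- → run E
t=6: L0/L1/L2 = EG/-/- → run E
t=7: L0/L1/L2 = EG/-/- → run E
t=8: L0/L1/L2 = G/E/- → run G
t=9: L0/L1/L2 = G/E/- → run G
t=10: L0/L1/L2 = -/E/- → run E
t=11: L0/L1/L2 = -/E/- → run E
t=12: L0/L1/L2 = -/E/- → run E
t=13: L0/L1/L2 = -/E/- → run E
t=14: (idle)
t=15: (idle)

running at tick 7 = E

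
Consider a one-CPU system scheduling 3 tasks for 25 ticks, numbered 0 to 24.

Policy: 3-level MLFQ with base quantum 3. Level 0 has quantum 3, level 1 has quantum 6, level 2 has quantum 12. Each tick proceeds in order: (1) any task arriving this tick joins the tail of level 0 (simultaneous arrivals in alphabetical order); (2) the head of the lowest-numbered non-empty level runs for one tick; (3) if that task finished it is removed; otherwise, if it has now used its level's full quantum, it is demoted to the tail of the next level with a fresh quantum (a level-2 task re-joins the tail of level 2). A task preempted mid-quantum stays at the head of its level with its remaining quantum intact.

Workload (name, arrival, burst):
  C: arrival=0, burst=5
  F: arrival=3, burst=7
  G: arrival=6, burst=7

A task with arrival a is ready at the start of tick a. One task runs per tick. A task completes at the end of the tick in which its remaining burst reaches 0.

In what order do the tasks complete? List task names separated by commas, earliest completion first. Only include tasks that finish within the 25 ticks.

completion order = C, F, G

t=0: L0/L1/L2 = C/-/- → run C
t=1: L0/L1/L2 = C/-/- → run C
t=2: L0/L1/L2 = C/-/- → run C
t=3: L0/L1/L2 = F/C/- → run F
t=4: L0/L1/L2 = F/C/- → run F
t=5: L0/L1/L2 = F/C/- → run F
t=6: L0/L1/L2 = G/CF/- → run G
t=7: L0/L1/L2 = G/CF/- → run G
t=8: L0/L1/L2 = G/CF/- → run G
t=9: L0/L1/L2 = -/CFG/- → run C
t=10: L0/L1/L2 = -/CFG/- → run C
t=11: L0/L1/L2 = -/FG/- → run F
t=12: L0/L1/L2 = -/FG/- → run F
t=13: L0/L1/L2 = -/FG/- → run F
t=14: L0/L1/L2 = -/FG/- → run F
t=15: L0/L1/L2 = -/G/- → run G
t=16: L0/L1/L2 = -/G/- → run G
t=17: L0/L1/L2 = -/G/- → run G
t=18: L0/L1/L2 = -/G/- → run G
t=19: (idle)
t=20: (idle)
t=21: (idle)
t=22: (idle)
t=23: (idle)
t=24: (idle)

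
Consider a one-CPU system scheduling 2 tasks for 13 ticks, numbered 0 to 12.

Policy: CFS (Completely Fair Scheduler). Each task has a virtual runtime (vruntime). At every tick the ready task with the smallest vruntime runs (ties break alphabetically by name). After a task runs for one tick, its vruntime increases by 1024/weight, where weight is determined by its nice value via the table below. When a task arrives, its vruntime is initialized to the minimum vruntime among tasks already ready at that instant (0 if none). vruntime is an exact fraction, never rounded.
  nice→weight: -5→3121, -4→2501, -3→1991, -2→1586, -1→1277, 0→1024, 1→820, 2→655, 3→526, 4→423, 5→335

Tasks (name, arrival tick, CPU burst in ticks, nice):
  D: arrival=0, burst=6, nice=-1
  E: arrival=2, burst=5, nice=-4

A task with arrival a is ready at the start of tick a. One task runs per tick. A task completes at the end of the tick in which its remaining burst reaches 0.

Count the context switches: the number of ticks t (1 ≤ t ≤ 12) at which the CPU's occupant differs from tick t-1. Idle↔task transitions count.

context switches = 7

t=0: vr[D=0] → run D
t=1: vr[D=1024/1277] → run D
t=2: vr[D=2048/1277 E=2048/1277] → run D
t=3: vr[D=3072/1277 E=2048/1277] → run E
t=4: vr[D=3072/1277 E=6429696/3193777] → run E
t=5: vr[D=3072/1277 E=7737344/3193777] → run D
t=6: vr[D=4096/1277 E=7737344/3193777] → run E
t=7: vr[D=4096/1277 E=9044992/3193777] → run E
t=8: vr[D=4096/1277 E=10352640/3193777] → run D
t=9: vr[D=5120/1277 E=10352640/3193777] → run E
t=10: vr[D=5120/1277] → run D
t=11: (idle)
t=12: (idle)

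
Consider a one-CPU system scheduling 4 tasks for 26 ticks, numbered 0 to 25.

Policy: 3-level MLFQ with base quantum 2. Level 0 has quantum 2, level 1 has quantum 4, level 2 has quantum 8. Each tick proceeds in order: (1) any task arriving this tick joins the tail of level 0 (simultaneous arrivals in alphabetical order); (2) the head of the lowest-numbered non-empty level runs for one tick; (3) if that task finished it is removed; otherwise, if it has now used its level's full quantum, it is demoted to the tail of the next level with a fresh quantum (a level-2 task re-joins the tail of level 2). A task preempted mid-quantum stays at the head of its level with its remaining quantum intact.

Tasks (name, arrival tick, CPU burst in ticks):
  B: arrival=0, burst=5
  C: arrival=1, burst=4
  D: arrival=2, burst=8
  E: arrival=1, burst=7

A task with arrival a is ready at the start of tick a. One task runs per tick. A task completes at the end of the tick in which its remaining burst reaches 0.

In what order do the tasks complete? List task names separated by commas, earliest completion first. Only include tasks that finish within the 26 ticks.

completion order = B, C, E, D

t=0: L0/L1/L2 = B/-/- → run B
t=1: L0/L1/L2 = BCE/-/- → run B
t=2: L0/L1/L2 = CED/B/- → run C
t=3: L0/L1/L2 = CED/B/- → run C
t=4: L0/L1/L2 = ED/BC/- → run E
t=5: L0/L1/L2 = ED/BC/- → run E
t=6: L0/L1/L2 = D/BCE/- → run D
t=7: L0/L1/L2 = D/BCE/- → run D
t=8: L0/L1/L2 = -/BCED/- → run B
t=9: L0/L1/L2 = -/BCED/- → run B
t=10: L0/L1/L2 = -/BCED/- → run B
t=11: L0/L1/L2 = -/CED/- → run C
t=12: L0/L1/L2 = -/CED/- → run C
t=13: L0/L1/L2 = -/ED/- → run E
t=14: L0/L1/L2 = -/ED/- → run E
t=15: L0/L1/L2 = -/ED/- → run E
t=16: L0/L1/L2 = -/ED/- → run E
t=17: L0/L1/L2 = -/D/E → run D
t=18: L0/L1/L2 = -/D/E → run D
t=19: L0/L1/L2 = -/D/E → run D
t=20: L0/L1/L2 = -/D/E → run D
t=21: L0/L1/L2 = -/-/ED → run E
t=22: L0/L1/L2 = -/-/D → run D
t=23: L0/L1/L2 = -/-/D → run D
t=24: (idle)
t=25: (idle)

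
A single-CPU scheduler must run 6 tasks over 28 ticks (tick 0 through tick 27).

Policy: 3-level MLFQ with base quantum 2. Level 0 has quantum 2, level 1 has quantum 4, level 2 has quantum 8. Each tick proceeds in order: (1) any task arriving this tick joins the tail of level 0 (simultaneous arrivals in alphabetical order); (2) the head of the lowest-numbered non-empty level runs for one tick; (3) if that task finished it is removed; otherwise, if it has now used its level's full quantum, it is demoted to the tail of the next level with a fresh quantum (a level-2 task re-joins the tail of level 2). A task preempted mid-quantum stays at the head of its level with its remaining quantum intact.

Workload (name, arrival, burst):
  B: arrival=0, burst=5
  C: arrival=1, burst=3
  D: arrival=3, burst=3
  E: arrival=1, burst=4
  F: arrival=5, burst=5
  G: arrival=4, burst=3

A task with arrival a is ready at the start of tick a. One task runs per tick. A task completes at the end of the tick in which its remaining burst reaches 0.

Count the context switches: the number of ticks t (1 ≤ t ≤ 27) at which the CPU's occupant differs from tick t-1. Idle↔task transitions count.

context switches = 12

t=0: L0/L1/L2 = B/-/- → run B
t=1: L0/L1/L2 = BCE/-/- → run B
t=2: L0/L1/L2 = CE/B/- → run C
t=3: L0/L1/L2 = CED/B/- → run C
t=4: L0/L1/L2 = EDG/BC/- → run E
t=5: L0/L1/L2 = EDGF/BC/- → run E
t=6: L0/L1/L2 = DGF/BCE/- → run D
t=7: L0/L1/L2 = DGF/BCE/- → run D
t=8: L0/L1/L2 = GF/BCED/- → run G
t=9: L0/L1/L2 = GF/BCED/- → run G
t=10: L0/L1/L2 = F/BCEDG/- → run F
t=11: L0/L1/L2 = F/BCEDG/- → run F
t=12: L0/L1/L2 = -/BCEDGF/- → run B
t=13: L0/L1/L2 = -/BCEDGF/- → run B
t=14: L0/L1/L2 = -/BCEDGF/- → run B
t=15: L0/L1/L2 = -/CEDGF/- → run C
t=16: L0/L1/L2 = -/EDGF/- → run E
t=17: L0/L1/L2 = -/EDGF/- → run E
t=18: L0/L1/L2 = -/DGF/- → run D
t=19: L0/L1/L2 = -/GF/- → run G
t=20: L0/L1/L2 = -/F/- → run F
t=21: L0/L1/L2 = -/F/- → run F
t=22: L0/L1/L2 = -/F/- → run F
t=23: (idle)
t=24: (idle)
t=25: (idle)
t=26: (idle)
t=27: (idle)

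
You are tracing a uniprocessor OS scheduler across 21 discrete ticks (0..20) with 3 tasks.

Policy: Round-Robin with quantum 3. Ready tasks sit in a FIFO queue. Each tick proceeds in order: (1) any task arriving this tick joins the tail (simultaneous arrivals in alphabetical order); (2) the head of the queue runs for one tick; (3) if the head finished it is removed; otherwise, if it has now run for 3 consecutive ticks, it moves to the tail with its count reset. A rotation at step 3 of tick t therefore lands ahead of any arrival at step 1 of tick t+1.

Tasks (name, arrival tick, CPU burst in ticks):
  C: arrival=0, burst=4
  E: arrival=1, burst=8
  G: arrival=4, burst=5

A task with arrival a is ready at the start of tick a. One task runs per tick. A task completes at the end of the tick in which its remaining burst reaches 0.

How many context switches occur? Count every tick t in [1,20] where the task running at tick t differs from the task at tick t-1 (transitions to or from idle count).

context switches = 7

t=0: queue=[C] q_used=0 → run C
t=1: queue=[C,E] q_used=1 → run C
t=2: queue=[C,E] q_used=2 → run C
t=3: queue=[E,C] q_used=0 → run E
t=4: queue=[E,C,G] q_used=1 → run E
t=5: queue=[E,C,G] q_used=2 → run E
t=6: queue=[C,G,E] q_used=0 → run C
t=7: queue=[G,E] q_used=0 → run G
t=8: queue=[G,E] q_used=1 → run G
t=9: queue=[G,E] q_used=2 → run G
t=10: queue=[E,G] q_used=0 → run E
t=11: queue=[E,G] q_used=1 → run E
t=12: queue=[E,G] q_used=2 → run E
t=13: queue=[G,E] q_used=0 → run G
t=14: queue=[G,E] q_used=1 → run G
t=15: queue=[E] q_used=0 → run E
t=16: queue=[E] q_used=1 → run E
t=17: (idle)
t=18: (idle)
t=19: (idle)
t=20: (idle)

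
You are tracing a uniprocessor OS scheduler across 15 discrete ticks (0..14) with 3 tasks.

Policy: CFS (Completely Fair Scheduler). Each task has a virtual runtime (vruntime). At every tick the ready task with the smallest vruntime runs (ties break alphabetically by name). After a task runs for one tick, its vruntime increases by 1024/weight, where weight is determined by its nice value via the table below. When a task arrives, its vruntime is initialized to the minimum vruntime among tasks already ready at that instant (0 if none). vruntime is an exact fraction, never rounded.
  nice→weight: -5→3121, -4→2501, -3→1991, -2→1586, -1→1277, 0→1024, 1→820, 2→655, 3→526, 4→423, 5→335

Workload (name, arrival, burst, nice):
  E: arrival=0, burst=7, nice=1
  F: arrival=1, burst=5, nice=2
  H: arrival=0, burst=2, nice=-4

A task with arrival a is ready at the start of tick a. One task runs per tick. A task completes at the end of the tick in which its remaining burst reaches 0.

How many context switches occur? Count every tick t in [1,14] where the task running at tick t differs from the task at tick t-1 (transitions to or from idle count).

context switches = 12

t=0: vr[E=0 H=0] → run E
t=1: vr[E=256/205 F=0 H=0] → run F
t=2: vr[E=256/205 F=1024/655 H=0] → run H
t=3: vr[E=256/205 F=1024/655 H=1024/2501] → run H
t=4: vr[E=256/205 F=1024/655] → run E
t=5: vr[E=512/205 F=1024/655] → run F
t=6: vr[E=512/205 F=2048/655] → run E
t=7: vr[E=768/205 F=2048/655] → run F
t=8: vr[E=768/205 F=3072/655] → run E
t=9: vr[E=1024/205 F=3072/655] → run F
t=10: vr[E=1024/205 F=4096/655] → run E
t=11: vr[E=256/41 F=4096/655] → run E
t=12: vr[E=1536/205 F=4096/655] → run F
t=13: vr[E=1536/205] → run E
t=14: (idle)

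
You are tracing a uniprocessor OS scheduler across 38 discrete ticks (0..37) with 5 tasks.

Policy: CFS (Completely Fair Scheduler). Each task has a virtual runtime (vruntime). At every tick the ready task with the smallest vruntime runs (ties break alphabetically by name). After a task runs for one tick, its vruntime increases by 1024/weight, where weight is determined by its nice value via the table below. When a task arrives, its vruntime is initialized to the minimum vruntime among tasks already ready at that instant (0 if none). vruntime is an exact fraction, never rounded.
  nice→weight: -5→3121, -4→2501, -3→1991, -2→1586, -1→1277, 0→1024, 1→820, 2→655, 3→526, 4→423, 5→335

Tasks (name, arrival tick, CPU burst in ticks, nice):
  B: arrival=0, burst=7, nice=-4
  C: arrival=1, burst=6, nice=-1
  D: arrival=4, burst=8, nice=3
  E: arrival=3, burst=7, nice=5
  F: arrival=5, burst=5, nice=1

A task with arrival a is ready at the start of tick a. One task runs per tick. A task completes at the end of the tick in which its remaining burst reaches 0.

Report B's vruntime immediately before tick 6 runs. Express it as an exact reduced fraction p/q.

vruntime(B, start of tick 6) = 3072/2501

t=0: vr[B=0] → run B
t=1: vr[B=1024/2501 C=1024/2501] → run B
t=2: vr[B=2048/2501 C=1024/2501] → run C
t=3: vr[B=2048/2501 C=3868672/3193777 E=2048/2501] → run B
t=4: vr[B=3072/2501 C=3868672/3193777 D=2048/2501 E=2048/2501] → run D
t=5: vr[B=3072/2501 C=3868672/3193777 D=1819136/657763 E=2048/2501 F=2048/2501] → run E
t=6: vr[B=3072/2501 C=3868672/3193777 D=1819136/657763 E=3247104/837835 F=2048/2501] → run F
t=7: vr[B=3072/2501 C=3868672/3193777 D=1819136/657763 E=3247104/837835 F=25856/12505] → run C
t=8: vr[B=3072/2501 C=6429696/3193777 D=1819136/657763 E=3247104/837835 F=25856/12505] → run B
t=9: vr[B=4096/2501 C=6429696/3193777 D=1819136/657763 E=3247104/837835 F=25856/12505] → run B
t=10: vr[B=5120/2501 C=6429696/3193777 D=1819136/657763 E=3247104/837835 F=25856/12505] → run C
t=11: vr[B=5120/2501 C=8990720/3193777 D=1819136/657763 E=3247104/837835 F=25856/12505] → run B
t=12: vr[B=6144/2501 C=8990720/3193777 D=1819136/657763 E=3247104/837835 F=25856/12505] → run F
t=13: vr[B=6144/2501 C=8990720/3193777 D=1819136/657763 E=3247104/837835 F=41472/12505] → run B
t=14: vr[C=8990720/3193777 D=1819136/657763 E=3247104/837835 F=41472/12505] → run D
t=15: vr[C=8990720/3193777 D=3099648/657763 E=3247104/837835 F=41472/12505] → run C
t=16: vr[C=11551744/3193777 D=3099648/657763 E=3247104/837835 F=41472/12505] → run F
t=17: vr[C=11551744/3193777 D=3099648/657763 E=3247104/837835 F=57088/12505] → run C
t=18: vr[C=14112768/3193777 D=3099648/657763 E=3247104/837835 F=57088/12505] → run E
t=19: vr[C=14112768/3193777 D=3099648/657763 E=5808128/837835 F=57088/12505] → run C
t=20: vr[D=3099648/657763 E=5808128/837835 F=57088/12505] → run F
t=21: vr[D=3099648/657763 E=5808128/837835 F=72704/12505] → run D
t=22: vr[D=4380160/657763 E=5808128/837835 F=72704/12505] → run F
t=23: vr[D=4380160/657763 E=5808128/837835] → run D
t=24: vr[D=5660672/657763 E=5808128/837835] → run E
t=25: vr[D=5660672/657763 E=8369152/837835] → run D
t=26: vr[D=6941184/657763 E=8369152/837835] → run E
t=27: vr[D=6941184/657763 E=10930176/837835] → run D
t=28: vr[D=8221696/657763 E=10930176/837835] → run D
t=29: vr[D=9502208/657763 E=10930176/837835] → run E
t=30: vr[D=9502208/657763 E=2698240/167567] → run D
t=31: vr[E=2698240/167567] → run E
t=32: vr[E=16052224/837835] → run E
t=33: (idle)
t=34: (idle)
t=35: (idle)
t=36: (idle)
t=37: (idle)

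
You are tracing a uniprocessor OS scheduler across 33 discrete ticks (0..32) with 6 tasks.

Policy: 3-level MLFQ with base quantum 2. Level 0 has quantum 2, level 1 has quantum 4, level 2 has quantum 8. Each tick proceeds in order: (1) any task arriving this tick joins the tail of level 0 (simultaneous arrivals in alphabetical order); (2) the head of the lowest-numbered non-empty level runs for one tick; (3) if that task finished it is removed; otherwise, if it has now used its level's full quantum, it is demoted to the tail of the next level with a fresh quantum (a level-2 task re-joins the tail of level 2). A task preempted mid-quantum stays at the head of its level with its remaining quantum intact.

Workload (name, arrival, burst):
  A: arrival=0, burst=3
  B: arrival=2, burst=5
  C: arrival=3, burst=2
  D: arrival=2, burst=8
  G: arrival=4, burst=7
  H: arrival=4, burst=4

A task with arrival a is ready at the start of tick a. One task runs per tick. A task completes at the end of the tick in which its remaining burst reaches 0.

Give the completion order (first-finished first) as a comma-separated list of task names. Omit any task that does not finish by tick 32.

t=0: L0/L1/L2 = A/-/- → run A
t=1: L0/L1/L2 = A/-/- → run A
t=2: L0/L1/L2 = BD/A/- → run B
t=3: L0/L1/L2 = BDC/A/- → run B
t=4: L0/L1/L2 = DCGH/AB/- → run D
t=5: L0/L1/L2 = DCGH/AB/- → run D
t=6: L0/L1/L2 = CGH/ABD/- → run C
t=7: L0/L1/L2 = CGH/ABD/- → run C
t=8: L0/L1/L2 = GH/ABD/- → run G
t=9: L0/L1/L2 = GH/ABD/- → run G
t=10: L0/L1/L2 = H/ABDG/- → run H
t=11: L0/L1/L2 = H/ABDG/- → run H
t=12: L0/L1/L2 = -/ABDGH/- → run A
t=13: L0/L1/L2 = -/BDGH/- → run B
t=14: L0/L1/L2 = -/BDGH/- → run B
t=15: L0/L1/L2 = -/BDGH/- → run B
t=16: L0/L1/L2 = -/DGH/- → run D
t=17: L0/L1/L2 = -/DGH/- → run D
t=18: L0/L1/L2 = -/DGH/- → run D
t=19: L0/L1/L2 = -/DGH/- → run D
t=20: L0/L1/L2 = -/GH/D → run G
t=21: L0/L1/L2 = -/GH/D → run G
t=22: L0/L1/L2 = -/GH/D → run G
t=23: L0/L1/L2 = -/GH/D → run G
t=24: L0/L1/L2 = -/H/DG → run H
t=25: L0/L1/L2 = -/H/DG → run H
t=26: L0/L1/L2 = -/-/DG → run D
t=27: L0/L1/L2 = -/-/DG → run D
t=28: L0/L1/L2 = -/-/G → run G
t=29: (idle)
t=30: (idle)
t=31: (idle)
t=32: (idle)

completion order = C, A, B, H, D, G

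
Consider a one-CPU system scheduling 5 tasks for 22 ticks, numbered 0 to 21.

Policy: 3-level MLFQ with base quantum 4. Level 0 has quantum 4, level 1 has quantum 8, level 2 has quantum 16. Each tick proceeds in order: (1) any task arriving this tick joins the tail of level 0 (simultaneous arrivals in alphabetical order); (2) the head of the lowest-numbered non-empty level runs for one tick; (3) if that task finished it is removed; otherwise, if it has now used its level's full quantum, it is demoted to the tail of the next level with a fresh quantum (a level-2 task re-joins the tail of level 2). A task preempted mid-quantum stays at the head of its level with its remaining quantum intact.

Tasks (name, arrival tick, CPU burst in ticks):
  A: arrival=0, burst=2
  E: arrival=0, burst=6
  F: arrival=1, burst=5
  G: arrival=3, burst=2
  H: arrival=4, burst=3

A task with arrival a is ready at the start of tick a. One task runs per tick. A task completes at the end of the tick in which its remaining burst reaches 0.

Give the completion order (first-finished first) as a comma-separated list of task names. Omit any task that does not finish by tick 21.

completion order = A, G, H, E, F

t=0: L0/L1/L2 = AE/-/- → run A
t=1: L0/L1/L2 = AEF/-/- → run A
t=2: L0/L1/L2 = EF/-/- → run E
t=3: L0/L1/L2 = EFG/-/- → run E
t=4: L0/L1/L2 = EFGH/-/- → run E
t=5: L0/L1/L2 = EFGH/-/- → run E
t=6: L0/L1/L2 = FGH/E/- → run F
t=7: L0/L1/L2 = FGH/E/- → run F
t=8: L0/L1/L2 = FGH/E/- → run F
t=9: L0/L1/L2 = FGH/E/- → run F
t=10: L0/L1/L2 = GH/EF/- → run G
t=11: L0/L1/L2 = GH/EF/- → run G
t=12: L0/L1/L2 = H/EF/- → run H
t=13: L0/L1/L2 = H/EF/- → run H
t=14: L0/L1/L2 = H/EF/- → run H
t=15: L0/L1/L2 = -/EF/- → run E
t=16: L0/L1/L2 = -/EF/- → run E
t=17: L0/L1/L2 = -/F/- → run F
t=18: (idle)
t=19: (idle)
t=20: (idle)
t=21: (idle)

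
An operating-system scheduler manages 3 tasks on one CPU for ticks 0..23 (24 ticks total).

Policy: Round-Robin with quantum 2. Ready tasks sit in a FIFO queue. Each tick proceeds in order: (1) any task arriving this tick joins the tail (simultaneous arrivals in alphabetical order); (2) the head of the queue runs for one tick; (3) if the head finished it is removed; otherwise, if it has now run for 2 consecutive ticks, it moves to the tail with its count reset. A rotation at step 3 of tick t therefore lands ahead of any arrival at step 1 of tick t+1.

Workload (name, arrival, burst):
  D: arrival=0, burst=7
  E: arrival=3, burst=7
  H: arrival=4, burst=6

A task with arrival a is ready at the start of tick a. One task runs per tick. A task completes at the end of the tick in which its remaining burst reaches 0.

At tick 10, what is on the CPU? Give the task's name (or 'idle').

t=0: queue=[D] q_used=0 → run D
t=1: queue=[D] q_used=1 → run D
t=2: queue=[D] q_used=0 → run D
t=3: queue=[D,E] q_used=1 → run D
t=4: queue=[E,D,H] q_used=0 → run E
t=5: queue=[E,D,H] q_used=1 → run E
t=6: queue=[D,H,E] q_used=0 → run D
t=7: queue=[D,H,E] q_used=1 → run D
t=8: queue=[H,E,D] q_used=0 → run H
t=9: queue=[H,E,D] q_used=1 → run H
t=10: queue=[E,D,H] q_used=0 → run E
t=11: queue=[E,D,H] q_used=1 → run E
t=12: queue=[D,H,E] q_used=0 → run D
t=13: queue=[H,E] q_used=0 → run H
t=14: queue=[H,E] q_used=1 → run H
t=15: queue=[E,H] q_used=0 → run E
t=16: queue=[E,H] q_used=1 → run E
t=17: queue=[H,E] q_used=0 → run H
t=18: queue=[H,E] q_used=1 → run H
t=19: queue=[E] q_used=0 → run E
t=20: (idle)
t=21: (idle)
t=22: (idle)
t=23: (idle)

running at tick 10 = E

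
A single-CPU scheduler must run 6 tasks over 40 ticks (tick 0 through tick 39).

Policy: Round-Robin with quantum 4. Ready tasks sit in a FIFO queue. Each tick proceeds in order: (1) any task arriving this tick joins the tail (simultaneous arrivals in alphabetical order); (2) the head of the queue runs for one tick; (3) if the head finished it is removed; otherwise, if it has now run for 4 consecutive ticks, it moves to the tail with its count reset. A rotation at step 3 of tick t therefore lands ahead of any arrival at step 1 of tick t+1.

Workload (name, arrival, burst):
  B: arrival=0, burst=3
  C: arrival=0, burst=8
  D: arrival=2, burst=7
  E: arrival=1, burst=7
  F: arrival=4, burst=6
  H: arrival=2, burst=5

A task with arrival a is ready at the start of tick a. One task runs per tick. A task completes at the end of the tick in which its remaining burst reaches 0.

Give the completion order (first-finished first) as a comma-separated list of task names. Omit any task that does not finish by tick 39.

completion order = B, C, E, D, H, F

t=0: queue=[B,C] q_used=0 → run B
t=1: queue=[B,C,E] q_used=1 → run B
t=2: queue=[B,C,E,D,H] q_used=2 → run B
t=3: queue=[C,E,D,H] q_used=0 → run C
t=4: queue=[C,E,D,H,F] q_used=1 → run C
t=5: queue=[C,E,D,H,F] q_used=2 → run C
t=6: queue=[C,E,D,H,F] q_used=3 → run C
t=7: queue=[E,D,H,F,C] q_used=0 → run E
t=8: queue=[E,D,H,F,C] q_used=1 → run E
t=9: queue=[E,D,H,F,C] q_used=2 → run E
t=10: queue=[E,D,H,F,C] q_used=3 → run E
t=11: queue=[D,H,F,C,E] q_used=0 → run D
t=12: queue=[D,H,F,C,E] q_used=1 → run D
t=13: queue=[D,H,F,C,E] q_used=2 → run D
t=14: queue=[D,H,F,C,E] q_used=3 → run D
t=15: queue=[H,F,C,E,D] q_used=0 → run H
t=16: queue=[H,F,C,E,D] q_used=1 → run H
t=17: queue=[H,F,C,E,D] q_used=2 → run H
t=18: queue=[H,F,C,E,D] q_used=3 → run H
t=19: queue=[F,C,E,D,H] q_used=0 → run F
t=20: queue=[F,C,E,D,H] q_used=1 → run F
t=21: queue=[F,C,E,D,H] q_used=2 → run F
t=22: queue=[F,C,E,D,H] q_used=3 → run F
t=23: queue=[C,E,D,H,F] q_used=0 → run C
t=24: queue=[C,E,D,H,F] q_used=1 → run C
t=25: queue=[C,E,D,H,F] q_used=2 → run C
t=26: queue=[C,E,D,H,F] q_used=3 → run C
t=27: queue=[E,D,H,F] q_used=0 → run E
t=28: queue=[E,D,H,F] q_used=1 → run E
t=29: queue=[E,D,H,F] q_used=2 → run E
t=30: queue=[D,H,F] q_used=0 → run D
t=31: queue=[D,H,F] q_used=1 → run D
t=32: queue=[D,H,F] q_used=2 → run D
t=33: queue=[H,F] q_used=0 → run H
t=34: queue=[F] q_used=0 → run F
t=35: queue=[F] q_used=1 → run F
t=36: (idle)
t=37: (idle)
t=38: (idle)
t=39: (idle)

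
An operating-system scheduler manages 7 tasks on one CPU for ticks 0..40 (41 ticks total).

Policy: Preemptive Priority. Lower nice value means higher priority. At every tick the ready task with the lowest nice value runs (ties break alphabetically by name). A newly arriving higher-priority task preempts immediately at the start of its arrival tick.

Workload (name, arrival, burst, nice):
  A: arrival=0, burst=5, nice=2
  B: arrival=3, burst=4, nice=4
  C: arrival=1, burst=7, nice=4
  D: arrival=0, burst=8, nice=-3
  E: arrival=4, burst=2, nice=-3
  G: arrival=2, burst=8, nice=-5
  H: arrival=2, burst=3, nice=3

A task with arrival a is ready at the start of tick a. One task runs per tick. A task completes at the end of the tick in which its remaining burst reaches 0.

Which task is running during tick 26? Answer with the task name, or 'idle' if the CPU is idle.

running at tick 26 = B

t=0: ready={A,D} → run D
t=1: ready={A,C,D} → run D
t=2: ready={A,C,D,G,H} → run G
t=3: ready={A,B,C,D,G,H} → run G
t=4: ready={A,B,C,D,E,G,H} → run G
t=5: ready={A,B,C,D,E,G,H} → run G
t=6: ready={A,B,C,D,E,G,H} → run G
t=7: ready={A,B,C,D,E,G,H} → run G
t=8: ready={A,B,C,D,E,G,H} → run G
t=9: ready={A,B,C,D,E,G,H} → run G
t=10: ready={A,B,C,D,E,H} → run D
t=11: ready={A,B,C,D,E,H} → run D
t=12: ready={A,B,C,D,E,H} → run D
t=13: ready={A,B,C,D,E,H} → run D
t=14: ready={A,B,C,D,E,H} → run D
t=15: ready={A,B,C,D,E,H} → run D
t=16: ready={A,B,C,E,H} → run E
t=17: ready={A,B,C,E,H} → run E
t=18: ready={A,B,C,H} → run A
t=19: ready={A,B,C,H} → run A
t=20: ready={A,B,C,H} → run A
t=21: ready={A,B,C,H} → run A
t=22: ready={A,B,C,H} → run A
t=23: ready={B,C,H} → run H
t=24: ready={B,C,H} → run H
t=25: ready={B,C,H} → run H
t=26: ready={B,C} → run B
t=27: ready={B,C} → run B
t=28: ready={B,C} → run B
t=29: ready={B,C} → run B
t=30: ready={C} → run C
t=31: ready={C} → run C
t=32: ready={C} → run C
t=33: ready={C} → run C
t=34: ready={C} → run C
t=35: ready={C} → run C
t=36: ready={C} → run C
t=37: (idle)
t=38: (idle)
t=39: (idle)
t=40: (idle)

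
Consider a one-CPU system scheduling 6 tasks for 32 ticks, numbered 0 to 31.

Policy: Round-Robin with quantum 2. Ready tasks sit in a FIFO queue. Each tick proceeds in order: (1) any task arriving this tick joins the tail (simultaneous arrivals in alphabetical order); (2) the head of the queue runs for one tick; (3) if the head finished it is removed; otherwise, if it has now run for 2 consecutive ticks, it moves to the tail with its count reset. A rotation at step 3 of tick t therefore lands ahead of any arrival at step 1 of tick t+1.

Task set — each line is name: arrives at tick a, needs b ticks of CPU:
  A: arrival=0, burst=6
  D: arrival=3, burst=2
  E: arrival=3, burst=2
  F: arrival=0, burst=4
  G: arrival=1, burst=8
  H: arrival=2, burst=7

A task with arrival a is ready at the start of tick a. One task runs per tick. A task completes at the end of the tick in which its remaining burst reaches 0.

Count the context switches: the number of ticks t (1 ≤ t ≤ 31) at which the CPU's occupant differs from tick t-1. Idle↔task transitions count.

t=0: queue=[A,F] q_used=0 → run A
t=1: queue=[A,F,G] q_used=1 → run A
t=2: queue=[F,G,A,H] q_used=0 → run F
t=3: queue=[F,G,A,H,D,E] q_used=1 → run F
t=4: queue=[G,A,H,D,E,F] q_used=0 → run G
t=5: queue=[G,A,H,D,E,F] q_used=1 → run G
t=6: queue=[A,H,D,E,F,G] q_used=0 → run A
t=7: queue=[A,H,D,E,F,G] q_used=1 → run A
t=8: queue=[H,D,E,F,G,A] q_used=0 → run H
t=9: queue=[H,D,E,F,G,A] q_used=1 → run H
t=10: queue=[D,E,F,G,A,H] q_used=0 → run D
t=11: queue=[D,E,F,G,A,H] q_used=1 → run D
t=12: queue=[E,F,G,A,H] q_used=0 → run E
t=13: queue=[E,F,G,A,H] q_used=1 → run E
t=14: queue=[F,G,A,H] q_used=0 → run F
t=15: queue=[F,G,A,H] q_used=1 → run F
t=16: queue=[G,A,H] q_used=0 → run G
t=17: queue=[G,A,H] q_used=1 → run G
t=18: queue=[A,H,G] q_used=0 → run A
t=19: queue=[A,H,G] q_used=1 → run A
t=20: queue=[H,G] q_used=0 → run H
t=21: queue=[H,G] q_used=1 → run H
t=22: queue=[G,H] q_used=0 → run G
t=23: queue=[G,H] q_used=1 → run G
t=24: queue=[H,G] q_used=0 → run H
t=25: queue=[H,G] q_used=1 → run H
t=26: queue=[G,H] q_used=0 → run G
t=27: queue=[G,H] q_used=1 → run G
t=28: queue=[H] q_used=0 → run H
t=29: (idle)
t=30: (idle)
t=31: (idle)

context switches = 15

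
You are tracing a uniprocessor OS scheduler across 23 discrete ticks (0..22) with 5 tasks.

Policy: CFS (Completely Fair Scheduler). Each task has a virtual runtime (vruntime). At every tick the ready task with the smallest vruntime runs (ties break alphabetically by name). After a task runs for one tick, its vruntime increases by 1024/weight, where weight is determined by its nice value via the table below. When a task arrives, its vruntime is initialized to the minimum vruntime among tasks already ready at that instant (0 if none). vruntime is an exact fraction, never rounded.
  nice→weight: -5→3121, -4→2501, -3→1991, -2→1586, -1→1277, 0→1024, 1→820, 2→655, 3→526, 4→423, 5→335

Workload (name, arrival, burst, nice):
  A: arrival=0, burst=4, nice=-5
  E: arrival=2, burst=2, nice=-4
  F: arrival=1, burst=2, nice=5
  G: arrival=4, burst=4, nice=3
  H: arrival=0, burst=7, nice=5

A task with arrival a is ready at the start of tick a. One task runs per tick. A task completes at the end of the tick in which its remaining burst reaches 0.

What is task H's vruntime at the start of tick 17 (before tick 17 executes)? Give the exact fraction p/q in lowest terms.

t=0: vr[A=0 H=0] → run A
t=1: vr[A=1024/3121 F=0 H=0] → run F
t=2: vr[A=1024/3121 E=0 F=1024/335 H=0] → run E
t=3: vr[A=1024/3121 E=1024/2501 F=1024/335 H=0] → run H
t=4: vr[A=1024/3121 E=1024/2501 F=1024/335 G=1024/3121 H=1024/335] → run A
t=5: vr[A=2048/3121 E=1024/2501 F=1024/335 G=1024/3121 H=1024/335] → run G
t=6: vr[A=2048/3121 E=1024/2501 F=1024/335 G=1867264/820823 H=1024/335] → run E
t=7: vr[A=2048/3121 F=1024/335 G=1867264/820823 H=1024/335] → run A
t=8: vr[A=3072/3121 F=1024/335 G=1867264/820823 H=1024/335] → run A
t=9: vr[F=1024/335 G=1867264/820823 H=1024/335] → run G
t=10: vr[F=1024/335 G=3465216/820823 H=1024/335] → run F
t=11: vr[G=3465216/820823 H=1024/335] → run H
t=12: vr[G=3465216/820823 H=2048/335] → run G
t=13: vr[G=5063168/820823 H=2048/335] → run H
t=14: vr[G=5063168/820823 H=3072/335] → run G
t=15: vr[H=3072/335] → run H
t=16: vr[H=4096/335] → run H
t=17: vr[H=1024/67] → run H
t=18: vr[H=6144/335] → run H
t=19: (idle)
t=20: (idle)
t=21: (idle)
t=22: (idle)

vruntime(H, start of tick 17) = 1024/67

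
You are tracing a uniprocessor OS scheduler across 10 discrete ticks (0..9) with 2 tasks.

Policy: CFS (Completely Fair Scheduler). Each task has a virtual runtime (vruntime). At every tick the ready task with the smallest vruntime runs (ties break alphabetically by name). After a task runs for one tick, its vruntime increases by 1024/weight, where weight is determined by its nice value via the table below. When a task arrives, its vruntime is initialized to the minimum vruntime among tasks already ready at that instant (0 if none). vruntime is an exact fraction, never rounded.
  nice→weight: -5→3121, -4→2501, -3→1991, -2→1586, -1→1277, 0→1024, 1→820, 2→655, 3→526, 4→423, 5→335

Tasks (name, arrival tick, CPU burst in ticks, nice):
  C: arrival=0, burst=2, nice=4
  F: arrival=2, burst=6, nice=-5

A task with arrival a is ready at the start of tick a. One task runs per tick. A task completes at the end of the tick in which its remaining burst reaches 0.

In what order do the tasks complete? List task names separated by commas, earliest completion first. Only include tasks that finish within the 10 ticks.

t=0: vr[C=0] → run C
t=1: vr[C=1024/423] → run C
t=2: vr[F=0] → run F
t=3: vr[F=1024/3121] → run F
t=4: vr[F=2048/3121] → run F
t=5: vr[F=3072/3121] → run F
t=6: vr[F=4096/3121] → run F
t=7: vr[F=5120/3121] → run F
t=8: (idle)
t=9: (idle)

completion order = C, F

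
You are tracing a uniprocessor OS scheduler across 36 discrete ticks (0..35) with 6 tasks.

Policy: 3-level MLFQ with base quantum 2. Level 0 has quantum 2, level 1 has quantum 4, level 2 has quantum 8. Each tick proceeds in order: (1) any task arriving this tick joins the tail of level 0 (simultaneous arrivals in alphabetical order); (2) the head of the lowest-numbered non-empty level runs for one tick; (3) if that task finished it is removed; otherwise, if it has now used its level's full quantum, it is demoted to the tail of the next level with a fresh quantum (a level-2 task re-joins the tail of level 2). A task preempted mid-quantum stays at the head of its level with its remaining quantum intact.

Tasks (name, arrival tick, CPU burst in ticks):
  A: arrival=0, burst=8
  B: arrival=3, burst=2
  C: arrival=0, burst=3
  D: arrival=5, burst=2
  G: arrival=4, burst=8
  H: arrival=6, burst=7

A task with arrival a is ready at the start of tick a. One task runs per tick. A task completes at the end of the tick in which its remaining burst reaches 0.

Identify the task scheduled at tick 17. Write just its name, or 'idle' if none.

running at tick 17 = G

t=0: L0/L1/L2 = AC/-/- → run A
t=1: L0/L1/L2 = AC/-/- → run A
t=2: L0/L1/L2 = C/A/- → run C
t=3: L0/L1/L2 = CB/A/- → run C
t=4: L0/L1/L2 = BG/AC/- → run B
t=5: L0/L1/L2 = BGD/AC/- → run B
t=6: L0/L1/L2 = GDH/AC/- → run G
t=7: L0/L1/L2 = GDH/AC/- → run G
t=8: L0/L1/L2 = DH/ACG/- → run D
t=9: L0/L1/L2 = DH/ACG/- → run D
t=10: L0/L1/L2 = H/ACG/- → run H
t=11: L0/L1/L2 = H/ACG/- → run H
t=12: L0/L1/L2 = -/ACGH/- → run A
t=13: L0/L1/L2 = -/ACGH/- → run A
t=14: L0/L1/L2 = -/ACGH/- → run A
t=15: L0/L1/L2 = -/ACGH/- → run A
t=16: L0/L1/L2 = -/CGH/A → run C
t=17: L0/L1/L2 = -/GH/A → run G
t=18: L0/L1/L2 = -/GH/A → run G
t=19: L0/L1/L2 = -/GH/A → run G
t=20: L0/L1/L2 = -/GH/A → run G
t=21: L0/L1/L2 = -/H/AG → run H
t=22: L0/L1/L2 = -/H/AG → run H
t=23: L0/L1/L2 = -/H/AG → run H
t=24: L0/L1/L2 = -/H/AG → run H
t=25: L0/L1/L2 = -/-/AGH → run A
t=26: L0/L1/L2 = -/-/AGH → run A
t=27: L0/L1/L2 = -/-/GH → run G
t=28: L0/L1/L2 = -/-/GH → run G
t=29: L0/L1/L2 = -/-/H → run H
t=30: (idle)
t=31: (idle)
t=32: (idle)
t=33: (idle)
t=34: (idle)
t=35: (idle)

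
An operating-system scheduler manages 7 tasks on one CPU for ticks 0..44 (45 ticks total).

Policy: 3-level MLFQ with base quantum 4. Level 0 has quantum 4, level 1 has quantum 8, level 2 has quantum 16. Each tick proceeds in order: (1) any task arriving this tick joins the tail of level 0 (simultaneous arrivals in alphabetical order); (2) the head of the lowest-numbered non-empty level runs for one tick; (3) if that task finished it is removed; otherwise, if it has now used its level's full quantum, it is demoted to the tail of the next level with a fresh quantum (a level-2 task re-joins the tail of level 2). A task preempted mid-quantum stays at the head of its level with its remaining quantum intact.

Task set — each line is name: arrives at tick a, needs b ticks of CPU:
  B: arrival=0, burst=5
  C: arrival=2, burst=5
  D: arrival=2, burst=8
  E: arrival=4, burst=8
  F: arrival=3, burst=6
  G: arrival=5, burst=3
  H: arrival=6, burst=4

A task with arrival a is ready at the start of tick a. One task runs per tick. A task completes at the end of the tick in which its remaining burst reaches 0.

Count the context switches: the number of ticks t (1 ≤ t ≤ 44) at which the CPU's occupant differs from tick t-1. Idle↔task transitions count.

t=0: L0/L1/L2 = B/-/- → run B
t=1: L0/L1/L2 = B/-/- → run B
t=2: L0/L1/L2 = BCD/-/- → run B
t=3: L0/L1/L2 = BCDF/-/- → run B
t=4: L0/L1/L2 = CDFE/B/- → run C
t=5: L0/L1/L2 = CDFEG/B/- → run C
t=6: L0/L1/L2 = CDFEGH/B/- → run C
t=7: L0/L1/L2 = CDFEGH/B/- → run C
t=8: L0/L1/L2 = DFEGH/BC/- → run D
t=9: L0/L1/L2 = DFEGH/BC/- → run D
t=10: L0/L1/L2 = DFEGH/BC/- → run D
t=11: L0/L1/L2 = DFEGH/BC/- → run D
t=12: L0/L1/L2 = FEGH/BCD/- → run F
t=13: L0/L1/L2 = FEGH/BCD/- → run F
t=14: L0/L1/L2 = FEGH/BCD/- → run F
t=15: L0/L1/L2 = FEGH/BCD/- → run F
t=16: L0/L1/L2 = EGH/BCDF/- → run E
t=17: L0/L1/L2 = EGH/BCDF/- → run E
t=18: L0/L1/L2 = EGH/BCDF/- → run E
t=19: L0/L1/L2 = EGH/BCDF/- → run E
t=20: L0/L1/L2 = GH/BCDFE/- → run G
t=21: L0/L1/L2 = GH/BCDFE/- → run G
t=22: L0/L1/L2 = GH/BCDFE/- → run G
t=23: L0/L1/L2 = H/BCDFE/- → run H
t=24: L0/L1/L2 = H/BCDFE/- → run H
t=25: L0/L1/L2 = H/BCDFE/- → run H
t=26: L0/L1/L2 = H/BCDFE/- → run H
t=27: L0/L1/L2 = -/BCDFE/- → run B
t=28: L0/L1/L2 = -/CDFE/- → run C
t=29: L0/L1/L2 = -/DFE/- → run D
t=30: L0/L1/L2 = -/DFE/- → run D
t=31: L0/L1/L2 = -/DFE/- → run D
t=32: L0/L1/L2 = -/DFE/- → run D
t=33: L0/L1/L2 = -/FE/- → run F
t=34: L0/L1/L2 = -/FE/- → run F
t=35: L0/L1/L2 = -/E/- → run E
t=36: L0/L1/L2 = -/E/- → run E
t=37: L0/L1/L2 = -/E/- → run E
t=38: L0/L1/L2 = -/E/- → run E
t=39: (idle)
t=40: (idle)
t=41: (idle)
t=42: (idle)
t=43: (idle)
t=44: (idle)

context switches = 12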